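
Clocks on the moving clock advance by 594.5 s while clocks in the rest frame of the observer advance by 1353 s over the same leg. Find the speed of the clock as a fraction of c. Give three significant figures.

v = 0.898c

The proper time is measured on the moving clock (both events occur at the clock's location); Δt is measured in the rest frame of the observer. γ = Δt/τ = 1353/594.5 = 2.276.
β = √(1 − 1/γ²) = √(1 − 0.1931) = √0.8069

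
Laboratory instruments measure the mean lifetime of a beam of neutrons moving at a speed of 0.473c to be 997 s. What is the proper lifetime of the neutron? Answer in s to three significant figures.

γ = 1/√(1 − 0.473²) = 1/√0.7763 = 1.135
The lab-frame lifetime is the dilated interval; the proper lifetime is τ₀ = Δt/γ = 997/1.135 s.

τ₀ = 878 s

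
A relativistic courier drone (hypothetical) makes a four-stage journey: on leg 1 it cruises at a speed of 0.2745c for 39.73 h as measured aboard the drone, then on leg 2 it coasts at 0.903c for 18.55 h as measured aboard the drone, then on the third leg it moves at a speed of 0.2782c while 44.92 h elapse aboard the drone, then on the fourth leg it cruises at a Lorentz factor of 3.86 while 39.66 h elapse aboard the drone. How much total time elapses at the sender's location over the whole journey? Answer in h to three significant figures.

Leg 1: γ = 1/√(1 − 0.2745²) = 1/√0.9246 = 1.040; Δt_1 = 1.040 × 39.73 = 41.32 h.
Leg 2: γ = 1/√(1 − 0.903²) = 1/√0.1846 = 2.328; Δt_2 = 2.328 × 18.55 = 43.18 h.
Leg 3: γ = 1/√(1 − 0.2782²) = 1/√0.9226 = 1.041; Δt_3 = 1.041 × 44.92 = 46.77 h.
Leg 4: γ = 3.86; Δt_4 = 3.860 × 39.66 = 153.1 h.
Total: 41.32 + 43.18 + 46.77 + 153.1 h.

Δt = 284 h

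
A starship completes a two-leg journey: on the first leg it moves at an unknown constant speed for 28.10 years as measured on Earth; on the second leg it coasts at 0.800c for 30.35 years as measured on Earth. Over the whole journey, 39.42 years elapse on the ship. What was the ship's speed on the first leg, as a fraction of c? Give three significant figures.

Leg 1: speed unknown; τ_1 = 28.10/γ_1.
Leg 2: γ = 1/√(1 − 0.800²) = 5/3 ≈ 1.667; τ_2 = 30.35/1.667 = 18.21 years.
Total proper time: τ_1 + 18.21 = 39.42, so τ_1 = 39.42 − 18.21 = 21.21 years.
γ_1 = 28.10/21.21 = 1.325; β = √(1 − 1/γ²) = √0.4303.

β = 0.656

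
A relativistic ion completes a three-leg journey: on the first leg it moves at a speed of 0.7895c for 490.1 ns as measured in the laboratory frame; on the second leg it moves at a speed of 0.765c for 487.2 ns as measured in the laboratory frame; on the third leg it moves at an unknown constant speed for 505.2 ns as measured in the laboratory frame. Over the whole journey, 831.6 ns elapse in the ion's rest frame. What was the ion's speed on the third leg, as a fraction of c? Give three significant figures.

β = 0.903

Leg 1: γ = 1/√(1 − 0.7895²) = 1/√0.3767 = 1.629; τ_1 = 490.1/1.629 = 300.8 ns.
Leg 2: γ = 1/√(1 − 0.765²) = 1/√0.4148 = 1.553; τ_2 = 487.2/1.553 = 313.8 ns.
Leg 3: speed unknown; τ_3 = 505.2/γ_3.
Total proper time: 300.8 + 313.8 + τ_3 = 831.6, so τ_3 = 831.6 − 614.6 = 217.0 ns.
γ_3 = 505.2/217.0 = 2.328; β = √(1 − 1/γ²) = √0.8155.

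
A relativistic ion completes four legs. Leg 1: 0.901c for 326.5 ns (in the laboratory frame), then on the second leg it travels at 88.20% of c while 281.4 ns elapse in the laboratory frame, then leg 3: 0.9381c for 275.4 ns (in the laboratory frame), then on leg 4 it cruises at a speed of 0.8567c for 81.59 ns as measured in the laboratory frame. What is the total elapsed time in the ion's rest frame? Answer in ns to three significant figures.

τ = 412 ns

Leg 1: γ = 1/√(1 − 0.901²) = 1/√0.1882 = 2.305; τ_1 = 326.5/2.305 = 141.6 ns.
Leg 2: β = 0.8820; γ = 1/√(1 − 0.8820²) = 1/√0.2221 = 2.122; τ_2 = 281.4/2.122 = 132.6 ns.
Leg 3: γ = 1/√(1 − 0.9381²) = 1/√0.1200 = 2.887; τ_3 = 275.4/2.887 = 95.39 ns.
Leg 4: γ = 1/√(1 − 0.8567²) = 1/√0.2661 = 1.939; τ_4 = 81.59/1.939 = 42.09 ns.
Total: 141.6 + 132.6 + 95.39 + 42.09 ns.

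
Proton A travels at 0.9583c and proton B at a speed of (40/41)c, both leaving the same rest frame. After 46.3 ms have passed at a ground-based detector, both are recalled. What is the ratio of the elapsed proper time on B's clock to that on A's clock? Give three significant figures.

τ_B/τ_A = 0.768

A: γ = 1/√(1 − 0.9583²) = 1/√0.08166 = 3.499. B: γ = 1/√(1 − (40/41)²) = 41/9 ≈ 4.556.
τ_A/τ_B = γ_B/γ_A = 4.556/3.499 = 1.302, so τ_B/τ_A = 0.7682.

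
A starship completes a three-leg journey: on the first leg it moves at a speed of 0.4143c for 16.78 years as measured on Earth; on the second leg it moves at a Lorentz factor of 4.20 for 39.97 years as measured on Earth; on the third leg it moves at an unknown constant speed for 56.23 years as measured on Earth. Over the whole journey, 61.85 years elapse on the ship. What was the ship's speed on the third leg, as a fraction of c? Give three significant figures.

Leg 1: γ = 1/√(1 − 0.4143²) = 1/√0.8284 = 1.099; τ_1 = 16.78/1.099 = 15.27 years.
Leg 2: γ = 4.20; τ_2 = 39.97/4.200 = 9.517 years.
Leg 3: speed unknown; τ_3 = 56.23/γ_3.
Total proper time: 15.27 + 9.517 + τ_3 = 61.85, so τ_3 = 61.85 − 24.79 = 37.06 years.
γ_3 = 56.23/37.06 = 1.517; β = √(1 − 1/γ²) = √0.5656.

β = 0.752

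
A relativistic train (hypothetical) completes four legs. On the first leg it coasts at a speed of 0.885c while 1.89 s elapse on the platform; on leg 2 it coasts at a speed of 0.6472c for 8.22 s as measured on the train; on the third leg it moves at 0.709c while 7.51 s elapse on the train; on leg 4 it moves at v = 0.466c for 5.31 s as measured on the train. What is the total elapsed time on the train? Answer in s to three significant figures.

Leg 1: γ = 1/√(1 − 0.885²) = 1/√0.2168 = 2.148; τ_1 = 1.89/2.148 = 0.8800 s.
Leg 2: 8.22 s is already measured on the train.
Leg 3: 7.51 s is already measured on the train.
Leg 4: 5.31 s is already measured on the train.
Total: 0.8800 + 8.220 + 7.510 + 5.310 s.

τ = 21.9 s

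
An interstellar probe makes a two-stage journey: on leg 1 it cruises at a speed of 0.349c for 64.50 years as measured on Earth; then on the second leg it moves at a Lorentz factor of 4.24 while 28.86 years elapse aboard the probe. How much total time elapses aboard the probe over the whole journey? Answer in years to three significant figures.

Leg 1: γ = 1/√(1 − 0.349²) = 1/√0.8782 = 1.067; τ_1 = 64.50/1.067 = 60.44 years.
Leg 2: 28.86 years is already measured aboard the probe.
Total: 60.44 + 28.86 years.

τ = 89.3 years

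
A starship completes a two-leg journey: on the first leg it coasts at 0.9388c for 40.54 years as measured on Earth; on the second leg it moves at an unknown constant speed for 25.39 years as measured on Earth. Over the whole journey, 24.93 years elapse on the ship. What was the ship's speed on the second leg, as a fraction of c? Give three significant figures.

β = 0.902

Leg 1: γ = 1/√(1 − 0.9388²) = 1/√0.1187 = 2.903; τ_1 = 40.54/2.903 = 13.96 years.
Leg 2: speed unknown; τ_2 = 25.39/γ_2.
Total proper time: 13.96 + τ_2 = 24.93, so τ_2 = 24.93 − 13.96 = 10.97 years.
γ_2 = 25.39/10.97 = 2.315; β = √(1 − 1/γ²) = √0.8135.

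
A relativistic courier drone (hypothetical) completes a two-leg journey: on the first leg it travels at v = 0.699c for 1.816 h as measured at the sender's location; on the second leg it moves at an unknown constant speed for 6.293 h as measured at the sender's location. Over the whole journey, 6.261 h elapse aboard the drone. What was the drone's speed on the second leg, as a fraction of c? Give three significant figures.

β = 0.615

Leg 1: γ = 1/√(1 − 0.699²) = 1/√0.5114 = 1.398; τ_1 = 1.816/1.398 = 1.299 h.
Leg 2: speed unknown; τ_2 = 6.293/γ_2.
Total proper time: 1.299 + τ_2 = 6.261, so τ_2 = 6.261 − 1.299 = 4.962 h.
γ_2 = 6.293/4.962 = 1.268; β = √(1 − 1/γ²) = √0.3782.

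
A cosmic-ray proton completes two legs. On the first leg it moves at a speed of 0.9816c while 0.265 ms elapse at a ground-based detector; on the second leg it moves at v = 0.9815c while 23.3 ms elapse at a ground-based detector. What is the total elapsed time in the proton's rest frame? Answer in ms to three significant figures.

τ = 4.51 ms

Leg 1: γ = 1/√(1 − 0.9816²) = 1/√0.03646 = 5.237; τ_1 = 0.265/5.237 = 0.05060 ms.
Leg 2: γ = 1/√(1 − 0.9815²) = 1/√0.03666 = 5.223; τ_2 = 23.3/5.223 = 4.461 ms.
Total: 0.05060 + 4.461 ms.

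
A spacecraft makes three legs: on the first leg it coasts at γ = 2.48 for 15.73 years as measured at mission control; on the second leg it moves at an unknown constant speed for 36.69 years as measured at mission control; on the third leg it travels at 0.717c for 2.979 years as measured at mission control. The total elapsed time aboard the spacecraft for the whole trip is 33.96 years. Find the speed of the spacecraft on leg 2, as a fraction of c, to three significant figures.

Leg 1: γ = 2.48; τ_1 = 15.73/2.480 = 6.343 years.
Leg 2: speed unknown; τ_2 = 36.69/γ_2.
Leg 3: γ = 1/√(1 − 0.717²) = 1/√0.4859 = 1.435; τ_3 = 2.979/1.435 = 2.077 years.
Total proper time: 6.343 + τ_2 + 2.077 = 33.96, so τ_2 = 33.96 − 8.419 = 25.54 years.
γ_2 = 36.69/25.54 = 1.437; β = √(1 − 1/γ²) = √0.5154.

β = 0.718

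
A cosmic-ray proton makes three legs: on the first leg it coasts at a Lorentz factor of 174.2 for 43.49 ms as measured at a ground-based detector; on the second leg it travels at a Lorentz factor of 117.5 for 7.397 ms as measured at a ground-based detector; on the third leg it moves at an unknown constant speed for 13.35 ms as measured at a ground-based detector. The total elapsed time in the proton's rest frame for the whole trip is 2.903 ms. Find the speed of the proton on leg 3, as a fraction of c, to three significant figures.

Leg 1: γ = 174.2; τ_1 = 43.49/174.2 = 0.2497 ms.
Leg 2: γ = 117.5; τ_2 = 7.397/117.5 = 0.06295 ms.
Leg 3: speed unknown; τ_3 = 13.35/γ_3.
Total proper time: 0.2497 + 0.06295 + τ_3 = 2.903, so τ_3 = 2.903 − 0.3126 = 2.590 ms.
γ_3 = 13.35/2.590 = 5.154; β = √(1 − 1/γ²) = √0.9623.

β = 0.981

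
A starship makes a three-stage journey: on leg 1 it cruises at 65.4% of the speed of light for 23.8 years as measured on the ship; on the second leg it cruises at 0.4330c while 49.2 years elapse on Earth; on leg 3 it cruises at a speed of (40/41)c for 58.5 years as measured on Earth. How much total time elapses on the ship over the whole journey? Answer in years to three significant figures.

Leg 1: 23.8 years is already measured on the ship.
Leg 2: γ = 1/√(1 − 0.4330²) = 1/√0.8125 = 1.109; τ_2 = 49.2/1.109 = 44.35 years.
Leg 3: γ = 1/√(1 − (40/41)²) = 41/9 ≈ 4.556; τ_3 = 58.5/4.556 = 12.84 years.
Total: 23.80 + 44.35 + 12.84 years.

τ = 81.0 years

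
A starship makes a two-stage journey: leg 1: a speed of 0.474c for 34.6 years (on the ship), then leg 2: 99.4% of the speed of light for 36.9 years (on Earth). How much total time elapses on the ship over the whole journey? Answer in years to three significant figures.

Leg 1: 34.6 years is already measured on the ship.
Leg 2: β = 0.994; γ = 1/√(1 − 0.994²) = 1/√0.01196 = 9.142; τ_2 = 36.9/9.142 = 4.036 years.
Total: 34.60 + 4.036 years.

τ = 38.6 years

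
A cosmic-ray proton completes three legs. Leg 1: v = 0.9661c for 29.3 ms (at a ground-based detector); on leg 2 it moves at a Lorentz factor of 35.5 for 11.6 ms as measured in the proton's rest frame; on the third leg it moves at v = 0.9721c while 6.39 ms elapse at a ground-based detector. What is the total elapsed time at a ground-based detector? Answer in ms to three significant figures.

Leg 1: 29.3 ms is already measured at a ground-based detector.
Leg 2: γ = 35.5; Δt_2 = 35.50 × 11.6 = 411.8 ms.
Leg 3: 6.39 ms is already measured at a ground-based detector.
Total: 29.30 + 411.8 + 6.390 ms.

Δt = 447 ms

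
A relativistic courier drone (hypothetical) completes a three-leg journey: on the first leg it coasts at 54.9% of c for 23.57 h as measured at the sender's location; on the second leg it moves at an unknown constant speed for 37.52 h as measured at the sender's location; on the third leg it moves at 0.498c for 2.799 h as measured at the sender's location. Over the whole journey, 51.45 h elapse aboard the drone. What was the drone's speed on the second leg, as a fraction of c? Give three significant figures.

β = 0.624

Leg 1: β = 0.549; γ = 1/√(1 − 0.549²) = 1/√0.6986 = 1.196; τ_1 = 23.57/1.196 = 19.70 h.
Leg 2: speed unknown; τ_2 = 37.52/γ_2.
Leg 3: γ = 1/√(1 − 0.498²) = 1/√0.7520 = 1.153; τ_3 = 2.799/1.153 = 2.427 h.
Total proper time: 19.70 + τ_2 + 2.427 = 51.45, so τ_2 = 51.45 − 22.13 = 29.32 h.
γ_2 = 37.52/29.32 = 1.280; β = √(1 − 1/γ²) = √0.3892.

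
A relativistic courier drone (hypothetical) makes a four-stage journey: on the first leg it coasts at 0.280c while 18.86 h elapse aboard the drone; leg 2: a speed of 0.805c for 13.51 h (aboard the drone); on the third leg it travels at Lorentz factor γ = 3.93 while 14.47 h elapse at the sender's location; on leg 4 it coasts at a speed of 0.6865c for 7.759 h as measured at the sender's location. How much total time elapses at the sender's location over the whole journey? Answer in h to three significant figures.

Leg 1: γ = 1/√(1 − 0.280²) = 25/24 ≈ 1.042; Δt_1 = 1.042 × 18.86 = 19.65 h.
Leg 2: γ = 1/√(1 − 0.805²) = 1/√0.3520 = 1.686; Δt_2 = 1.686 × 13.51 = 22.77 h.
Leg 3: 14.47 h is already measured at the sender's location.
Leg 4: 7.759 h is already measured at the sender's location.
Total: 19.65 + 22.77 + 14.47 + 7.759 h.

Δt = 64.6 h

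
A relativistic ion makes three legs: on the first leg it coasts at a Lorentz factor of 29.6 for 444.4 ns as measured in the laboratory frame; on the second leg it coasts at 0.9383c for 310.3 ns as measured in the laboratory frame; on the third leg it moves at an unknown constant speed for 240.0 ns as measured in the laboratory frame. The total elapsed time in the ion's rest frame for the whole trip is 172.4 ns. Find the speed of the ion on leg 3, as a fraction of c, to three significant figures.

Leg 1: γ = 29.6; τ_1 = 444.4/29.60 = 15.01 ns.
Leg 2: γ = 1/√(1 − 0.9383²) = 1/√0.1196 = 2.892; τ_2 = 310.3/2.892 = 107.3 ns.
Leg 3: speed unknown; τ_3 = 240.0/γ_3.
Total proper time: 15.01 + 107.3 + τ_3 = 172.4, so τ_3 = 172.4 − 122.3 = 50.08 ns.
γ_3 = 240.0/50.08 = 4.793; β = √(1 − 1/γ²) = √0.9565.

β = 0.978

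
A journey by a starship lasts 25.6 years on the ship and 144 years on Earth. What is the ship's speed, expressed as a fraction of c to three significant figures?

v = 0.984c

The proper time is measured on the ship (both events occur at the ship's location); Δt is measured on Earth. γ = Δt/τ = 144/25.6 = 5.625.
β = √(1 − 1/γ²) = √(1 − 0.03160) = √0.9684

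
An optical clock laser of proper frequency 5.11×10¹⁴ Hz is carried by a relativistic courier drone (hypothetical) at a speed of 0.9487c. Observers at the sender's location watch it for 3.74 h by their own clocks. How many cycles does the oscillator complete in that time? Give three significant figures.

γ = 1/√(1 − 0.9487²) = 1/√0.09997 = 3.163
During 3.74 h of lab time, the oscillator's proper time advances by τ = Δt/γ = 3.74/3.163 = 1.183 h = 4.257×10³ s.
N = f × τ = 5.11×10¹⁴ × 4.257×10³ = 2.175×10¹⁸.

N = 2.18×10¹⁸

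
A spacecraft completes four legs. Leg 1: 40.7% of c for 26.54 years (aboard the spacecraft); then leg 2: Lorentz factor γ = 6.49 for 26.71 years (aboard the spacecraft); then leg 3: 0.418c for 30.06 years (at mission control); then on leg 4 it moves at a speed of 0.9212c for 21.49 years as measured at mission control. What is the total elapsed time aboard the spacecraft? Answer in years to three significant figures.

τ = 88.9 years

Leg 1: 26.54 years is already measured aboard the spacecraft.
Leg 2: 26.71 years is already measured aboard the spacecraft.
Leg 3: γ = 1/√(1 − 0.418²) = 1/√0.8253 = 1.101; τ_3 = 30.06/1.101 = 27.31 years.
Leg 4: γ = 1/√(1 − 0.9212²) = 1/√0.1514 = 2.570; τ_4 = 21.49/2.570 = 8.362 years.
Total: 26.54 + 26.71 + 27.31 + 8.362 years.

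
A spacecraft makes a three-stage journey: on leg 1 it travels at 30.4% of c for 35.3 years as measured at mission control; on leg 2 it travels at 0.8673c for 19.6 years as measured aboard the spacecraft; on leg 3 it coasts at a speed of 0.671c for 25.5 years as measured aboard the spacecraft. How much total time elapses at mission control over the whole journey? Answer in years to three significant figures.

Leg 1: 35.3 years is already measured at mission control.
Leg 2: γ = 1/√(1 − 0.8673²) = 1/√0.2478 = 2.009; Δt_2 = 2.009 × 19.6 = 39.37 years.
Leg 3: γ = 1/√(1 − 0.671²) = 1/√0.5498 = 1.349; Δt_3 = 1.349 × 25.5 = 34.39 years.
Total: 35.30 + 39.37 + 34.39 years.

Δt = 109 years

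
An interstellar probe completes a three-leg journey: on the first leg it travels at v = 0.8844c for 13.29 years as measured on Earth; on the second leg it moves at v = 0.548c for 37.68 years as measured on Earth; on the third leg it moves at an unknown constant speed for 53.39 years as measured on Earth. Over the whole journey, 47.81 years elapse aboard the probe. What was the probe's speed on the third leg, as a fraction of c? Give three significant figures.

β = 0.982

Leg 1: γ = 1/√(1 − 0.8844²) = 1/√0.2178 = 2.143; τ_1 = 13.29/2.143 = 6.203 years.
Leg 2: γ = 1/√(1 − 0.548²) = 1/√0.6997 = 1.195; τ_2 = 37.68/1.195 = 31.52 years.
Leg 3: speed unknown; τ_3 = 53.39/γ_3.
Total proper time: 6.203 + 31.52 + τ_3 = 47.81, so τ_3 = 47.81 − 37.72 = 10.09 years.
γ_3 = 53.39/10.09 = 5.292; β = √(1 − 1/γ²) = √0.9643.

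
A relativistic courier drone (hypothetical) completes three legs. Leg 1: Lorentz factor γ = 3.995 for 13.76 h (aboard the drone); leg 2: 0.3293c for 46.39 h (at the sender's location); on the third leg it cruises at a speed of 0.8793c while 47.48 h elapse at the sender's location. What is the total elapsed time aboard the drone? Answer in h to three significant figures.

Leg 1: 13.76 h is already measured aboard the drone.
Leg 2: γ = 1/√(1 − 0.3293²) = 1/√0.8916 = 1.059; τ_2 = 46.39/1.059 = 43.80 h.
Leg 3: γ = 1/√(1 − 0.8793²) = 1/√0.2268 = 2.100; τ_3 = 47.48/2.100 = 22.61 h.
Total: 13.76 + 43.80 + 22.61 h.

τ = 80.2 h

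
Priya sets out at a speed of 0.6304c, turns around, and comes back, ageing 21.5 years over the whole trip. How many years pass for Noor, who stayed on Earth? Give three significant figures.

Δt = 27.7 years

γ = 1/√(1 − 0.6304²) = 1/√0.6026 = 1.288
Earth-frame duration is the dilated interval: Δt = γτ = 1.288 × 21.5 years.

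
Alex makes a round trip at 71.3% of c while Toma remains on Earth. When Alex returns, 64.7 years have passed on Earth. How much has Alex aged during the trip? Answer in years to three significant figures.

β = 0.713; γ = 1/√(1 − 0.713²) = 1/√0.4916 = 1.426
Alex's clock measures proper time along the trip: τ = Δt/γ = 64.7/1.426 years.

τ = 45.4 years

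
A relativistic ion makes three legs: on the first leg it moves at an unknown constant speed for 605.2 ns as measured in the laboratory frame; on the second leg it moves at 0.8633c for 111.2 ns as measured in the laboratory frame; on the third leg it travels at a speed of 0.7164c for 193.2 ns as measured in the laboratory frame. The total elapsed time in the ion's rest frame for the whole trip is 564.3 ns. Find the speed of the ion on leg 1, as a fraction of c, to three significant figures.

Leg 1: speed unknown; τ_1 = 605.2/γ_1.
Leg 2: γ = 1/√(1 − 0.8633²) = 1/√0.2547 = 1.981; τ_2 = 111.2/1.981 = 56.12 ns.
Leg 3: γ = 1/√(1 − 0.7164²) = 1/√0.4868 = 1.433; τ_3 = 193.2/1.433 = 134.8 ns.
Total proper time: τ_1 + 56.12 + 134.8 = 564.3, so τ_1 = 564.3 − 190.9 = 373.4 ns.
γ_1 = 605.2/373.4 = 1.621; β = √(1 − 1/γ²) = √0.6194.

β = 0.787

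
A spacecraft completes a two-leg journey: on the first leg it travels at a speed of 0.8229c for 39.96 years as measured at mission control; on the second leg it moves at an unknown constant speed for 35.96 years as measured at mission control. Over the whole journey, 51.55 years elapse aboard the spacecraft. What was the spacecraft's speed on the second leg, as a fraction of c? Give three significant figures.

Leg 1: γ = 1/√(1 − 0.8229²) = 1/√0.3228 = 1.760; τ_1 = 39.96/1.760 = 22.70 years.
Leg 2: speed unknown; τ_2 = 35.96/γ_2.
Total proper time: 22.70 + τ_2 = 51.55, so τ_2 = 51.55 − 22.70 = 28.85 years.
γ_2 = 35.96/28.85 = 1.247; β = √(1 − 1/γ²) = √0.3566.

β = 0.597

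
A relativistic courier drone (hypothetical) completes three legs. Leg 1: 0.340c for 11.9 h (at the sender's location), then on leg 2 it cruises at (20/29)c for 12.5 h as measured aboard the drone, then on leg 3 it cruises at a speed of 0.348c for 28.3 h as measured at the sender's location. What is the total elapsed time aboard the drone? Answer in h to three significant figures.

τ = 50.2 h

Leg 1: γ = 1/√(1 − 0.340²) = 1/√0.8844 = 1.063; τ_1 = 11.9/1.063 = 11.19 h.
Leg 2: 12.5 h is already measured aboard the drone.
Leg 3: γ = 1/√(1 − 0.348²) = 1/√0.8789 = 1.067; τ_3 = 28.3/1.067 = 26.53 h.
Total: 11.19 + 12.50 + 26.53 h.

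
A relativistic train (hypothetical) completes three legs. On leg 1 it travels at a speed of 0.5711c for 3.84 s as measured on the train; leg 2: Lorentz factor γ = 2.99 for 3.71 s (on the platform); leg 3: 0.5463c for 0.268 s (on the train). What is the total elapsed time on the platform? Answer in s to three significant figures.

Leg 1: γ = 1/√(1 − 0.5711²) = 1/√0.6738 = 1.218; Δt_1 = 1.218 × 3.84 = 4.678 s.
Leg 2: 3.71 s is already measured on the platform.
Leg 3: γ = 1/√(1 − 0.5463²) = 1/√0.7016 = 1.194; Δt_3 = 1.194 × 0.268 = 0.3200 s.
Total: 4.678 + 3.710 + 0.3200 s.

Δt = 8.71 s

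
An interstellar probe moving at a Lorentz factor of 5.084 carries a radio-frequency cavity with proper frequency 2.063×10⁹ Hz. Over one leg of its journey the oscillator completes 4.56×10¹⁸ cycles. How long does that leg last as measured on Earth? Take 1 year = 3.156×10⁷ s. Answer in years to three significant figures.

Δt = 356 years

γ = 5.084
Proper time for N cycles: τ = N/f = 4.56×10¹⁸/(2.063×10⁹) = 2.210×10⁹ s = 70.04 years.
Lab-frame duration Δt = γτ = 5.084 × 70.04 = 356.1 years.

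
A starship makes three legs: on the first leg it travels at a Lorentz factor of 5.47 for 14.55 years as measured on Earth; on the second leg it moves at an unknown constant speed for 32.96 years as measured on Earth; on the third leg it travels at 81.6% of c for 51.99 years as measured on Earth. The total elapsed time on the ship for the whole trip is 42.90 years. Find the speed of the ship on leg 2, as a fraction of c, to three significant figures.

Leg 1: γ = 5.47; τ_1 = 14.55/5.470 = 2.660 years.
Leg 2: speed unknown; τ_2 = 32.96/γ_2.
Leg 3: β = 0.816; γ = 1/√(1 − 0.816²) = 1/√0.3341 = 1.730; τ_3 = 51.99/1.730 = 30.05 years.
Total proper time: 2.660 + τ_2 + 30.05 = 42.90, so τ_2 = 42.90 − 32.71 = 10.19 years.
γ_2 = 32.96/10.19 = 3.235; β = √(1 − 1/γ²) = √0.9045.

β = 0.951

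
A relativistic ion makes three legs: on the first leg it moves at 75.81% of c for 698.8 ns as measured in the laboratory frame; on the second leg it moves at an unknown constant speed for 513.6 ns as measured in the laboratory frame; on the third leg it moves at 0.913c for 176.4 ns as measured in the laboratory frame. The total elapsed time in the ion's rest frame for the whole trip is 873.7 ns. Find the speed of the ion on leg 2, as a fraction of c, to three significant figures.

β = 0.739

Leg 1: β = 0.7581; γ = 1/√(1 − 0.7581²) = 1/√0.4253 = 1.533; τ_1 = 698.8/1.533 = 455.7 ns.
Leg 2: speed unknown; τ_2 = 513.6/γ_2.
Leg 3: γ = 1/√(1 − 0.913²) = 1/√0.1664 = 2.451; τ_3 = 176.4/2.451 = 71.96 ns.
Total proper time: 455.7 + τ_2 + 71.96 = 873.7, so τ_2 = 873.7 − 527.7 = 346.0 ns.
γ_2 = 513.6/346.0 = 1.484; β = √(1 − 1/γ²) = √0.5461.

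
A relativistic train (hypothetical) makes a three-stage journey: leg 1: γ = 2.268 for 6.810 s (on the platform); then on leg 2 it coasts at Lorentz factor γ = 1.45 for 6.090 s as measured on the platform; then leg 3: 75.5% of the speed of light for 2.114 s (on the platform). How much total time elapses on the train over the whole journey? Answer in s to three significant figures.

Leg 1: γ = 2.268; τ_1 = 6.810/2.268 = 3.003 s.
Leg 2: γ = 1.45; τ_2 = 6.090/1.450 = 4.200 s.
Leg 3: β = 0.755; γ = 1/√(1 − 0.755²) = 1/√0.4300 = 1.525; τ_3 = 2.114/1.525 = 1.386 s.
Total: 3.003 + 4.200 + 1.386 s.

τ = 8.59 s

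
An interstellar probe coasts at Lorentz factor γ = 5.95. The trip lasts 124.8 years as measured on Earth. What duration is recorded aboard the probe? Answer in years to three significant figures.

γ = 5.95
The interval measured on Earth is the dilated one; the clock aboard the probe measures the proper time τ = Δt/γ = 124.8/5.950 years.

τ = 21.0 years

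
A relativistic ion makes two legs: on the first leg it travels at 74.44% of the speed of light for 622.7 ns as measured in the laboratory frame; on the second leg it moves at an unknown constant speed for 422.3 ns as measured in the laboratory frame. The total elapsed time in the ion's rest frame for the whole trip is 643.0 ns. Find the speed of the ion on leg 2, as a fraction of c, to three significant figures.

β = 0.843

Leg 1: β = 0.7444; γ = 1/√(1 − 0.7444²) = 1/√0.4459 = 1.498; τ_1 = 622.7/1.498 = 415.8 ns.
Leg 2: speed unknown; τ_2 = 422.3/γ_2.
Total proper time: 415.8 + τ_2 = 643.0, so τ_2 = 643.0 − 415.8 = 227.2 ns.
γ_2 = 422.3/227.2 = 1.859; β = √(1 − 1/γ²) = √0.7105.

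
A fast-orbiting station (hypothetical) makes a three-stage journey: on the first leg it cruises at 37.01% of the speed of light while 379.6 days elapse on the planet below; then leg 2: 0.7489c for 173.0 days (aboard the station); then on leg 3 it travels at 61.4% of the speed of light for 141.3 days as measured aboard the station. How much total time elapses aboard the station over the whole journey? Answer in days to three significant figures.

τ = 667 days

Leg 1: β = 0.3701; γ = 1/√(1 − 0.3701²) = 1/√0.8630 = 1.076; τ_1 = 379.6/1.076 = 352.6 days.
Leg 2: 173.0 days is already measured aboard the station.
Leg 3: 141.3 days is already measured aboard the station.
Total: 352.6 + 173.0 + 141.3 days.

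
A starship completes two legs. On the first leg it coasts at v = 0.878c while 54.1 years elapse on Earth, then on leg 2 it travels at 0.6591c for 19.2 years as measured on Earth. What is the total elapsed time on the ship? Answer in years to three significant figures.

Leg 1: γ = 1/√(1 − 0.878²) = 1/√0.2291 = 2.089; τ_1 = 54.1/2.089 = 25.90 years.
Leg 2: γ = 1/√(1 − 0.6591²) = 1/√0.5656 = 1.330; τ_2 = 19.2/1.330 = 14.44 years.
Total: 25.90 + 14.44 years.

τ = 40.3 years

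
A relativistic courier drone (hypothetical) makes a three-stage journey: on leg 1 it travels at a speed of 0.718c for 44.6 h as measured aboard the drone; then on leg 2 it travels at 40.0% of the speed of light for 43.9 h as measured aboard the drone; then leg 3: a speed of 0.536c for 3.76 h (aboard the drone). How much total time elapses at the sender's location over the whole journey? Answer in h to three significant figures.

Δt = 116 h

Leg 1: γ = 1/√(1 − 0.718²) = 1/√0.4845 = 1.437; Δt_1 = 1.437 × 44.6 = 64.08 h.
Leg 2: β = 0.400; γ = 1/√(1 − 0.400²) = 1/√0.8400 = 1.091; Δt_2 = 1.091 × 43.9 = 47.90 h.
Leg 3: γ = 1/√(1 − 0.536²) = 1/√0.7127 = 1.185; Δt_3 = 1.185 × 3.76 = 4.454 h.
Total: 64.08 + 47.90 + 4.454 h.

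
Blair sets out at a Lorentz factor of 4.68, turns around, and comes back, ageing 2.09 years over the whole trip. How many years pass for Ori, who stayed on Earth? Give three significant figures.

Δt = 9.78 years

γ = 4.68
Earth-frame duration is the dilated interval: Δt = γτ = 4.680 × 2.09 years.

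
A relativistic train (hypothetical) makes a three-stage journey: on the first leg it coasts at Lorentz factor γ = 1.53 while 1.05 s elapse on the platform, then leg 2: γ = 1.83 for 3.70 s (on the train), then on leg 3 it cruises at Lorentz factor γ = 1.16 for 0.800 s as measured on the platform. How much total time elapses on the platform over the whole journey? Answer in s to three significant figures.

Δt = 8.62 s

Leg 1: 1.05 s is already measured on the platform.
Leg 2: γ = 1.83; Δt_2 = 1.830 × 3.70 = 6.771 s.
Leg 3: 0.800 s is already measured on the platform.
Total: 1.050 + 6.771 + 0.8000 s.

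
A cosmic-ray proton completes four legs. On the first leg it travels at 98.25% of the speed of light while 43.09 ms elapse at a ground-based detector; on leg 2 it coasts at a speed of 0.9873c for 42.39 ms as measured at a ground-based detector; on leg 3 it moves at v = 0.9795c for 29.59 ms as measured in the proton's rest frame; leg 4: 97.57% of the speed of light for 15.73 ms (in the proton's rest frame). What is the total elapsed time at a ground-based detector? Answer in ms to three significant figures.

Δt = 304 ms

Leg 1: 43.09 ms is already measured at a ground-based detector.
Leg 2: 42.39 ms is already measured at a ground-based detector.
Leg 3: γ = 1/√(1 − 0.9795²) = 1/√0.04058 = 4.964; Δt_3 = 4.964 × 29.59 = 146.9 ms.
Leg 4: β = 0.9757; γ = 1/√(1 − 0.9757²) = 1/√0.04801 = 4.564; Δt_4 = 4.564 × 15.73 = 71.79 ms.
Total: 43.09 + 42.39 + 146.9 + 71.79 ms.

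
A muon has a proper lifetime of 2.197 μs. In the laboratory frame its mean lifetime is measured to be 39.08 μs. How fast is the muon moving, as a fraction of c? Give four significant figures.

γ = Δt/τ₀ = 39.08/2.197 = 17.79
β = √(1 − 1/γ²) = √(1 − 0.003160) = √0.9968

v = 0.9984c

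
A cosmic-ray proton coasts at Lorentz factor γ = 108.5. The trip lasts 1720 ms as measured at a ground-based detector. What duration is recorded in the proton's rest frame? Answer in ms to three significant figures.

τ = 15.9 ms

γ = 108.5
The interval measured at a ground-based detector is the dilated one; the clock in the proton's rest frame measures the proper time τ = Δt/γ = 1720/108.5 ms.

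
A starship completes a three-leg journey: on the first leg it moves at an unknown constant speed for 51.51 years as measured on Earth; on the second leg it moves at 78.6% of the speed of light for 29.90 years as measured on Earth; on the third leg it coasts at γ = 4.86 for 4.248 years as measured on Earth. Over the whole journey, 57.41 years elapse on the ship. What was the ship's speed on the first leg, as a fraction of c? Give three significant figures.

Leg 1: speed unknown; τ_1 = 51.51/γ_1.
Leg 2: β = 0.786; γ = 1/√(1 − 0.786²) = 1/√0.3822 = 1.618; τ_2 = 29.90/1.618 = 18.48 years.
Leg 3: γ = 4.86; τ_3 = 4.248/4.860 = 0.8741 years.
Total proper time: τ_1 + 18.48 + 0.8741 = 57.41, so τ_1 = 57.41 − 19.36 = 38.05 years.
γ_1 = 51.51/38.05 = 1.354; β = √(1 − 1/γ²) = √0.4543.

β = 0.674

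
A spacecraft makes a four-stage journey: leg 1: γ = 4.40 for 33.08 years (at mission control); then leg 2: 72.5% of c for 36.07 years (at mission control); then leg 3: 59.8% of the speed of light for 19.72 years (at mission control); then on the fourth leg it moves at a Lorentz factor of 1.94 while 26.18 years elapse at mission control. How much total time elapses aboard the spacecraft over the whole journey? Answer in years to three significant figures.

τ = 61.7 years

Leg 1: γ = 4.40; τ_1 = 33.08/4.400 = 7.518 years.
Leg 2: β = 0.725; γ = 1/√(1 − 0.725²) = 1/√0.4744 = 1.452; τ_2 = 36.07/1.452 = 24.84 years.
Leg 3: β = 0.598; γ = 1/√(1 − 0.598²) = 1/√0.6424 = 1.248; τ_3 = 19.72/1.248 = 15.81 years.
Leg 4: γ = 1.94; τ_4 = 26.18/1.940 = 13.49 years.
Total: 7.518 + 24.84 + 15.81 + 13.49 years.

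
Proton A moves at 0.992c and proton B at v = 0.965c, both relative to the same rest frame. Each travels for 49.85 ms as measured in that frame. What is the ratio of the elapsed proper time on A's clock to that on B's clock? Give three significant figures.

A: γ = 1/√(1 − 0.992²) = 1/√0.01594 = 7.922. B: γ = 1/√(1 − 0.965²) = 1/√0.06878 = 3.813.
τ_A/τ_B = γ_B/γ_A = 3.813/7.922 = 0.4814, so τ_A/τ_B = 0.4814.

τ_A/τ_B = 0.481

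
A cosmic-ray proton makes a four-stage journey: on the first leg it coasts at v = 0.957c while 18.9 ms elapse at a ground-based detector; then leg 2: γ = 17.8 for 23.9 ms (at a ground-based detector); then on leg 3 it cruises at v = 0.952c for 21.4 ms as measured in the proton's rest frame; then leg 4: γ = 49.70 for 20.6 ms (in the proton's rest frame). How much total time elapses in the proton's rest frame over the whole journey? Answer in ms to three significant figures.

τ = 48.8 ms

Leg 1: γ = 1/√(1 − 0.957²) = 1/√0.08415 = 3.447; τ_1 = 18.9/3.447 = 5.483 ms.
Leg 2: γ = 17.8; τ_2 = 23.9/17.80 = 1.343 ms.
Leg 3: 21.4 ms is already measured in the proton's rest frame.
Leg 4: 20.6 ms is already measured in the proton's rest frame.
Total: 5.483 + 1.343 + 21.40 + 20.60 ms.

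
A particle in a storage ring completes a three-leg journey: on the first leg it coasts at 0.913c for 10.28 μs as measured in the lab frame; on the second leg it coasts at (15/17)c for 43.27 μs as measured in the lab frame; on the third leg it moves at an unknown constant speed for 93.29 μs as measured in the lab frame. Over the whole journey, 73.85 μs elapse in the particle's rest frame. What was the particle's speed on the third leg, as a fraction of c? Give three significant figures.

Leg 1: γ = 1/√(1 − 0.913²) = 1/√0.1664 = 2.451; τ_1 = 10.28/2.451 = 4.194 μs.
Leg 2: γ = 1/√(1 − (15/17)²) = 17/8 = 2.125; τ_2 = 43.27/2.125 = 20.36 μs.
Leg 3: speed unknown; τ_3 = 93.29/γ_3.
Total proper time: 4.194 + 20.36 + τ_3 = 73.85, so τ_3 = 73.85 − 24.56 = 49.29 μs.
γ_3 = 93.29/49.29 = 1.893; β = √(1 − 1/γ²) = √0.7208.

β = 0.849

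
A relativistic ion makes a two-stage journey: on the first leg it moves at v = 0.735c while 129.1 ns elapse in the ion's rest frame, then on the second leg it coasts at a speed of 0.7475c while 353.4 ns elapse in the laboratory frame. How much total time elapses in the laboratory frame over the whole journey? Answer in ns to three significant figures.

Δt = 544 ns

Leg 1: γ = 1/√(1 − 0.735²) = 1/√0.4598 = 1.475; Δt_1 = 1.475 × 129.1 = 190.4 ns.
Leg 2: 353.4 ns is already measured in the laboratory frame.
Total: 190.4 + 353.4 ns.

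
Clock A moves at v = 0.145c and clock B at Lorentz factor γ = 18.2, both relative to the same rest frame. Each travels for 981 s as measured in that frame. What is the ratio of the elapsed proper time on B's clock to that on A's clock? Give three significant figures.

A: γ = 1/√(1 − 0.145²) = 1/√0.9790 = 1.011. B: γ = 18.2.
τ_A/τ_B = γ_B/γ_A = 18.20/1.011 = 18.01, so τ_B/τ_A = 0.05553.

τ_B/τ_A = 0.0555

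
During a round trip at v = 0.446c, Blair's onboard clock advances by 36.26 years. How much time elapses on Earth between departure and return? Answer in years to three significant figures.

γ = 1/√(1 − 0.446²) = 1/√0.8011 = 1.117
Earth-frame duration is the dilated interval: Δt = γτ = 1.117 × 36.26 years.

Δt = 40.5 years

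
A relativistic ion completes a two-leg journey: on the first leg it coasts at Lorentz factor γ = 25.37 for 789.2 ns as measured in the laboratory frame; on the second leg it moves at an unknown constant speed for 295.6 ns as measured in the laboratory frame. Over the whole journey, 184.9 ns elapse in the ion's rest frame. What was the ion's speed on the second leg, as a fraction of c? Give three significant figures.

β = 0.854

Leg 1: γ = 25.37; τ_1 = 789.2/25.37 = 31.11 ns.
Leg 2: speed unknown; τ_2 = 295.6/γ_2.
Total proper time: 31.11 + τ_2 = 184.9, so τ_2 = 184.9 − 31.11 = 153.8 ns.
γ_2 = 295.6/153.8 = 1.922; β = √(1 − 1/γ²) = √0.7293.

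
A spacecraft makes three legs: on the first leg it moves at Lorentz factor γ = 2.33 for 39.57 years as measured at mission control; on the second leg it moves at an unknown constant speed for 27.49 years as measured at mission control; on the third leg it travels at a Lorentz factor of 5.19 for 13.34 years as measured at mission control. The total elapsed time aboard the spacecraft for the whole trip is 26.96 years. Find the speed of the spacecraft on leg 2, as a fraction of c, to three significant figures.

Leg 1: γ = 2.33; τ_1 = 39.57/2.330 = 16.98 years.
Leg 2: speed unknown; τ_2 = 27.49/γ_2.
Leg 3: γ = 5.19; τ_3 = 13.34/5.190 = 2.570 years.
Total proper time: 16.98 + τ_2 + 2.570 = 26.96, so τ_2 = 26.96 − 19.55 = 7.407 years.
γ_2 = 27.49/7.407 = 3.711; β = √(1 − 1/γ²) = √0.9274.

β = 0.963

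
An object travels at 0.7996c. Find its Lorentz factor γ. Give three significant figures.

γ = 1/√(1 − 0.7996²) = 1/√0.3606 = 1.665

γ = 1.67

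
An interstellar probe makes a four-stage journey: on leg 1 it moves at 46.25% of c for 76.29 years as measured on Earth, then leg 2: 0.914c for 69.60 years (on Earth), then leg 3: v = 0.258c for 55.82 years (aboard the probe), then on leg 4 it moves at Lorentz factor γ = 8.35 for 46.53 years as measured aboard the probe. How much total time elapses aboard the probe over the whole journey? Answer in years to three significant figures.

τ = 198 years

Leg 1: β = 0.4625; γ = 1/√(1 − 0.4625²) = 1/√0.7861 = 1.128; τ_1 = 76.29/1.128 = 67.64 years.
Leg 2: γ = 1/√(1 − 0.914²) = 1/√0.1646 = 2.465; τ_2 = 69.60/2.465 = 28.24 years.
Leg 3: 55.82 years is already measured aboard the probe.
Leg 4: 46.53 years is already measured aboard the probe.
Total: 67.64 + 28.24 + 55.82 + 46.53 years.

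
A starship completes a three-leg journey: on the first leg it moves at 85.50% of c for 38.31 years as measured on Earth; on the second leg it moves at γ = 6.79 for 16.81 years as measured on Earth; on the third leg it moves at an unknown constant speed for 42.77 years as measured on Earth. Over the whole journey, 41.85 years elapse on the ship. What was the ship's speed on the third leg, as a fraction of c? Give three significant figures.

β = 0.890

Leg 1: β = 0.8550; γ = 1/√(1 − 0.8550²) = 1/√0.2690 = 1.928; τ_1 = 38.31/1.928 = 19.87 years.
Leg 2: γ = 6.79; τ_2 = 16.81/6.790 = 2.476 years.
Leg 3: speed unknown; τ_3 = 42.77/γ_3.
Total proper time: 19.87 + 2.476 + τ_3 = 41.85, so τ_3 = 41.85 − 22.34 = 19.51 years.
γ_3 = 42.77/19.51 = 2.193; β = √(1 − 1/γ²) = √0.7920.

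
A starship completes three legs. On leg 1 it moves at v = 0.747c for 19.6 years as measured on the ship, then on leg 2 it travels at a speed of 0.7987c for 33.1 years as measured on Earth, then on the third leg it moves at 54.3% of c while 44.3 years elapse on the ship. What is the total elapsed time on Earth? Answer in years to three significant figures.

Leg 1: γ = 1/√(1 − 0.747²) = 1/√0.4420 = 1.504; Δt_1 = 1.504 × 19.6 = 29.48 years.
Leg 2: 33.1 years is already measured on Earth.
Leg 3: β = 0.543; γ = 1/√(1 − 0.543²) = 1/√0.7052 = 1.191; Δt_3 = 1.191 × 44.3 = 52.75 years.
Total: 29.48 + 33.10 + 52.75 years.

Δt = 115 years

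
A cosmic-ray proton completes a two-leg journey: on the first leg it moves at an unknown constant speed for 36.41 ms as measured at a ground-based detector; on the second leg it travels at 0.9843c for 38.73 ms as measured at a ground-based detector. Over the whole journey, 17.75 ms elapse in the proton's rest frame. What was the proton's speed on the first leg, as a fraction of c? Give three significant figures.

β = 0.954

Leg 1: speed unknown; τ_1 = 36.41/γ_1.
Leg 2: γ = 1/√(1 − 0.9843²) = 1/√0.03115 = 5.666; τ_2 = 38.73/5.666 = 6.836 ms.
Total proper time: τ_1 + 6.836 = 17.75, so τ_1 = 17.75 − 6.836 = 10.91 ms.
γ_1 = 36.41/10.91 = 3.336; β = √(1 − 1/γ²) = √0.9101.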